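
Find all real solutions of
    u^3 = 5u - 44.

Rearrange: u^3 - 5u + 44 = 0.
Possible rational roots are divisors of 44. Testing u = -4 gives 0, so (u + 4) is a factor.
Divide: u^3 - 5u + 44 = (u + 4)(u^2 - 4u + 11).
The quadratic u^2 - 4u + 11 has discriminant -28 < 0, so no further real roots.

u = -4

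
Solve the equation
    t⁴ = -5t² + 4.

t = -0.8376 or t = 0.8376

Let u = t². The equation becomes u² + 5u - 4 = 0.
By the quadratic formula, u = -5/2 + √(41)/2 or u = -√(41)/2 - 5/2.
t² = -5/2 + √(41)/2 gives t = ±√(-5/2 + √(41)/2) ≈ ±0.8376.
t² = -√(41)/2 - 5/2 < 0 has no real solution.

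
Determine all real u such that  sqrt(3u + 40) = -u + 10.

u = 3

Square both sides: 3u + 40 = (-u + 10)^2.
Expand and rearrange: u^2 - 23u + 60 = 0.
Solving gives u = 20 or u = 3.
Check each candidate in the original equation:
  u = 20: sqrt(100) = 10, while -u + 10 = -10 — extraneous.
  u = 3: sqrt(49) = 7, while -u + 10 = 7 — valid.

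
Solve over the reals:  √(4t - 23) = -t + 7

t = 6

Square both sides: 4t - 23 = (-t + 7)².
Expand and rearrange: t² - 18t + 72 = 0.
Solving gives t = 12 or t = 6.
Check each candidate in the original equation:
  t = 12: √(25) = 5, while -t + 7 = -5 — extraneous.
  t = 6: √(1) = 1, while -t + 7 = 1 — valid.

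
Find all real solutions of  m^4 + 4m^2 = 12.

Let u = m^2. The equation becomes u^2 + 4u - 12 = 0.
Factor: (u - 2)(u + 6) = 0, so u = 2 or u = -6.
m^2 = 2 gives m = +/-sqrt(2) ~= +/-1.4142.
m^2 = -6 < 0 has no real solution.

m = -1.4142 or m = 1.4142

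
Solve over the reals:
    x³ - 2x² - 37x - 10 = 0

x = -5 or x = -0.2749 or x = 7.2749

Possible rational roots are divisors of -10. Testing x = -5 gives 0, so (x + 5) is a factor.
Divide: x³ - 2x² - 37x - 10 = (x + 5)(x² - 7x - 2).
Apply the quadratic formula to x² - 7x - 2 = 0: x = (7 ± √57)/2, i.e. x ≈ 7.2749 or x ≈ -0.2749.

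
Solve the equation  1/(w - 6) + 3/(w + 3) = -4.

Multiply both sides by (w - 6)(w + 3):
(w + 3) + 3(w - 6) = -4(w - 6)(w + 3).
Expand and collect terms: -4w² + 8w + 87 = 0.
By the quadratic formula, w = (-8 ± √1456) / -8, so w ≈ -3.7697 or w ≈ 5.7697.
Neither value makes a denominator zero (w ≠ 6, w ≠ -3), so both are valid.

w = -3.7697 or w = 5.7697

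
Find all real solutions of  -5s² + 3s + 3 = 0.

s = -0.5307 or s = 1.1307

Discriminant: (3)² − 4·(-5)·3 = 69.
Quadratic formula: s = (-3 ± √69) / (-10).
So s = 3/10 - √(69)/10 ≈ -0.5307 or s = 3/10 + √(69)/10 ≈ 1.1307.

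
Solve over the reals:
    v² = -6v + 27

v = -9 or v = 3

Bring every term to one side: v² + 6v - 27 = 0.
Factor: (v + 9)(v - 3) = 0.
So v = -9 or v = 3.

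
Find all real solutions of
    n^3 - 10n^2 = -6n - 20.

Rearrange: n^3 - 10n^2 + 6n + 20 = 0.
Possible rational roots are divisors of 20. Testing n = 2 gives 0, so (n - 2) is a factor.
Divide: n^3 - 10n^2 + 6n + 20 = (n - 2)(n^2 - 8n - 10).
Apply the quadratic formula to n^2 - 8n - 10 = 0: n = (8 +/- sqrt(104))/2, i.e. n ~= 9.099 or n ~= -1.099.

n = -1.099 or n = 2 or n = 9.099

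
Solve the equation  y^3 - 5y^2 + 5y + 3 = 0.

y = -0.4142 or y = 2.4142 or y = 3

Possible rational roots are divisors of 3. Testing y = 3 gives 0, so (y - 3) is a factor.
Divide: y^3 - 5y^2 + 5y + 3 = (y - 3)(y^2 - 2y - 1).
Apply the quadratic formula to y^2 - 2y - 1 = 0: y = (2 +/- sqrt(8))/2, i.e. y ~= 2.4142 or y ~= -0.4142.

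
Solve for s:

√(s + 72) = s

s = 9

Square both sides: s + 72 = (s)².
Expand and rearrange: s² - s - 72 = 0.
Solving gives s = 9 or s = -8.
Check each candidate in the original equation:
  s = 9: √(81) = 9, while s = 9 — valid.
  s = -8: √(64) = 8, while s = -8 — extraneous.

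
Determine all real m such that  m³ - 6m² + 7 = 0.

m = -1 or m = 1.2087 or m = 5.7913

Possible rational roots are divisors of 7. Testing m = -1 gives 0, so (m + 1) is a factor.
Divide: m³ - 6m² + 7 = (m + 1)(m² - 7m + 7).
Apply the quadratic formula to m² - 7m + 7 = 0: m = (7 ± √21)/2, i.e. m ≈ 5.7913 or m ≈ 1.2087.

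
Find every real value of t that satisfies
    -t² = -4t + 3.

Bring every term to one side: -t² + 4t - 3 = 0.
Factor: -1(t - 1)(t - 3) = 0.
So t = 1 or t = 3.

t = 1 or t = 3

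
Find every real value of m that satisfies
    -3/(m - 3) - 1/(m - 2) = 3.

Multiply both sides by (m - 3)(m - 2):
-3(m - 2) - (m - 3) = 3(m - 3)(m - 2).
Expand and collect terms: 3m² - 11m + 9 = 0.
By the quadratic formula, m = (11 ± √13) / 6, so m ≈ 2.4343 or m ≈ 1.2324.
Neither value makes a denominator zero (m ≠ 3, m ≠ 2), so both are valid.

m = 1.2324 or m = 2.4343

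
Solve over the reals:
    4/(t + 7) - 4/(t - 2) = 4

t = -5.8541 or t = 0.8541

Multiply both sides by (t + 7)(t - 2):
4(t - 2) - 4(t + 7) = 4(t + 7)(t - 2).
Expand and collect terms: 4t² + 20t - 20 = 0.
By the quadratic formula, t = (-20 ± √720) / 8, so t ≈ 0.8541 or t ≈ -5.8541.
Neither value makes a denominator zero (t ≠ -7, t ≠ 2), so both are valid.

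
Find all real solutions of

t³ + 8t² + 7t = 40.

Rearrange: t³ + 8t² + 7t - 40 = 0.
Possible rational roots are divisors of -40. Testing t = -5 gives 0, so (t + 5) is a factor.
Divide: t³ + 8t² + 7t - 40 = (t + 5)(t² + 3t - 8).
Apply the quadratic formula to t² + 3t - 8 = 0: t = (-3 ± √41)/2, i.e. t ≈ 1.7016 or t ≈ -4.7016.

t = -5 or t = -4.7016 or t = 1.7016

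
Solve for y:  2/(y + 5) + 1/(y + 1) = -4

y = -5.5292 or y = -1.2208

Multiply both sides by (y + 5)(y + 1):
2(y + 1) + (y + 5) = -4(y + 5)(y + 1).
Expand and collect terms: -4y² - 27y - 27 = 0.
By the quadratic formula, y = (27 ± √297) / -8, so y ≈ -5.5292 or y ≈ -1.2208.
Neither value makes a denominator zero (y ≠ -5, y ≠ -1), so both are valid.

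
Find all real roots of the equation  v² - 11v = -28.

v = 4 or v = 7

Bring every term to one side: v² - 11v + 28 = 0.
Factor: (v - 4)(v - 7) = 0.
So v = 4 or v = 7.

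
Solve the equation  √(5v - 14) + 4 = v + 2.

v = 3 or v = 6

Isolate the radical: √(5v - 14) = v - 2.
Square both sides: 5v - 14 = (v - 2)².
Expand and rearrange: v² - 9v + 18 = 0.
Solving gives v = 6 or v = 3.
Check each candidate in the original equation:
  v = 6: √(16) = 4, while v - 2 = 4 — valid.
  v = 3: √(1) = 1, while v - 2 = 1 — valid.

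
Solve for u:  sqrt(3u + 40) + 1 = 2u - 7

Isolate the radical: sqrt(3u + 40) = 2u - 8.
Square both sides: 3u + 40 = (2u - 8)^2.
Expand and rearrange: 4u^2 - 35u + 24 = 0.
Solving gives u = 8 or u = 0.75.
Check each candidate in the original equation:
  u = 8: sqrt(64) = 8, while 2u - 8 = 8 — valid.
  u = 0.75: sqrt(42.25) = 6.5, while 2u - 8 = -6.5 — extraneous.

u = 8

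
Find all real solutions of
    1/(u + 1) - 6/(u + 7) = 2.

u = -9.8394 or u = -0.6606

Multiply both sides by (u + 1)(u + 7):
(u + 7) - 6(u + 1) = 2(u + 1)(u + 7).
Expand and collect terms: 2u^2 + 21u + 13 = 0.
By the quadratic formula, u = (-21 +/- sqrt(337)) / 4, so u ~= -0.6606 or u ~= -9.8394.
Neither value makes a denominator zero (u != -1, u != -7), so both are valid.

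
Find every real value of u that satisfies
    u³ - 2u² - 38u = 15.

u = -5 or u = -0.4051 or u = 7.4051

Rearrange: u³ - 2u² - 38u - 15 = 0.
Possible rational roots are divisors of -15. Testing u = -5 gives 0, so (u + 5) is a factor.
Divide: u³ - 2u² - 38u - 15 = (u + 5)(u² - 7u - 3).
Apply the quadratic formula to u² - 7u - 3 = 0: u = (7 ± √61)/2, i.e. u ≈ 7.4051 or u ≈ -0.4051.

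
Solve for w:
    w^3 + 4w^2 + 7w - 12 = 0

w = 1

Possible rational roots are divisors of -12. Testing w = 1 gives 0, so (w - 1) is a factor.
Divide: w^3 + 4w^2 + 7w - 12 = (w - 1)(w^2 + 5w + 12).
The quadratic w^2 + 5w + 12 has discriminant -23 < 0, so no further real roots.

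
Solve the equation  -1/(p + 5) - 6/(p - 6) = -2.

p = -4.6102 or p = 9.1102

Multiply both sides by (p + 5)(p - 6):
-(p - 6) - 6(p + 5) = -2(p + 5)(p - 6).
Expand and collect terms: -2p^2 + 9p + 84 = 0.
By the quadratic formula, p = (-9 +/- sqrt(753)) / -4, so p ~= -4.6102 or p ~= 9.1102.
Neither value makes a denominator zero (p != -5, p != 6), so both are valid.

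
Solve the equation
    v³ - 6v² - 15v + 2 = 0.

Possible rational roots are divisors of 2. Testing v = -2 gives 0, so (v + 2) is a factor.
Divide: v³ - 6v² - 15v + 2 = (v + 2)(v² - 8v + 1).
Apply the quadratic formula to v² - 8v + 1 = 0: v = (8 ± √60)/2, i.e. v ≈ 7.873 or v ≈ 0.127.

v = -2 or v = 0.127 or v = 7.873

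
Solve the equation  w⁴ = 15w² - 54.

Let u = w². The equation becomes u² - 15u + 54 = 0.
Factor: (u - 9)(u - 6) = 0, so u = 9 or u = 6.
w² = 9 gives w = ±3.
w² = 6 gives w = ±√(6) ≈ ±2.4495.

w = -3 or w = -2.4495 or w = 2.4495 or w = 3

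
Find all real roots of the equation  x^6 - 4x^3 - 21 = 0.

x = -1.4422 or x = 1.9129

Let u = x^3. The equation becomes u^2 - 4u - 21 = 0.
Factor: (u + 3)(u - 7) = 0, so u = -3 or u = 7.
x^3 = -3 gives x = -(3)^(1/3) ~= -1.4422.
x^3 = 7 gives x = (7)^(1/3) ~= 1.9129.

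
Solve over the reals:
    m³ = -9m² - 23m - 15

m = -5 or m = -3 or m = -1

Rearrange: m³ + 9m² + 23m + 15 = 0.
Possible rational roots are divisors of 15. Testing m = -3 gives 0, so (m + 3) is a factor.
Divide: m³ + 9m² + 23m + 15 = (m + 3)(m² + 6m + 5).
Factor the quadratic: m = -1 or m = -5.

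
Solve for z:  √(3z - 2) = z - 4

Square both sides: 3z - 2 = (z - 4)².
Expand and rearrange: z² - 11z + 18 = 0.
Solving gives z = 9 or z = 2.
Check each candidate in the original equation:
  z = 9: √(25) = 5, while z - 4 = 5 — valid.
  z = 2: √(4) = 2, while z - 4 = -2 — extraneous.

z = 9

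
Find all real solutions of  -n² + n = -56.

Bring every term to one side: -n² + n + 56 = 0.
Factor: -1(n - 8)(n + 7) = 0.
So n = 8 or n = -7.

n = -7 or n = 8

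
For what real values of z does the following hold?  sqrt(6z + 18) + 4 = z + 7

Isolate the radical: sqrt(6z + 18) = z + 3.
Square both sides: 6z + 18 = (z + 3)^2.
Expand and rearrange: z^2 - 9 = 0.
Solving gives z = 3 or z = -3.
Check each candidate in the original equation:
  z = 3: sqrt(36) = 6, while z + 3 = 6 — valid.
  z = -3: sqrt(0) = 0, while z + 3 = 0 — valid.

z = -3 or z = 3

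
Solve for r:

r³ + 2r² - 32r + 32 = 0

Possible rational roots are divisors of 32. Testing r = 4 gives 0, so (r - 4) is a factor.
Divide: r³ + 2r² - 32r + 32 = (r - 4)(r² + 6r - 8).
Apply the quadratic formula to r² + 6r - 8 = 0: r = (-6 ± √68)/2, i.e. r ≈ 1.1231 or r ≈ -7.1231.

r = -7.1231 or r = 1.1231 or r = 4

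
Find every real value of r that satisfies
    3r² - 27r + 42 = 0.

r = 2 or r = 7

Factor: 3(r - 2)(r - 7) = 0.
So r = 2 or r = 7.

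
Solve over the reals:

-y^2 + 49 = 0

Factor: -1(y + 7)(y - 7) = 0.
So y = -7 or y = 7.

y = -7 or y = 7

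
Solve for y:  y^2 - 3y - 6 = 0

Discriminant: (-3)^2 - 4*1*(-6) = 33.
Quadratic formula: y = (3 +/- sqrt(33)) / 2.
So y = 3/2 + sqrt(33)/2 ~= 4.3723 or y = 3/2 - sqrt(33)/2 ~= -1.3723.

y = -1.3723 or y = 4.3723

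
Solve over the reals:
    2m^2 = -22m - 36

Bring every term to one side: 2m^2 + 22m + 36 = 0.
Factor: 2(m + 9)(m + 2) = 0.
So m = -9 or m = -2.

m = -9 or m = -2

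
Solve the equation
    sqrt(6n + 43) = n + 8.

Square both sides: 6n + 43 = (n + 8)^2.
Expand and rearrange: n^2 + 10n + 21 = 0.
Solving gives n = -3 or n = -7.
Check each candidate in the original equation:
  n = -3: sqrt(25) = 5, while n + 8 = 5 — valid.
  n = -7: sqrt(1) = 1, while n + 8 = 1 — valid.

n = -7 or n = -3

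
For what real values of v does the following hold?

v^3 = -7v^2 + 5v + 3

Rearrange: v^3 + 7v^2 - 5v - 3 = 0.
Possible rational roots are divisors of -3. Testing v = 1 gives 0, so (v - 1) is a factor.
Divide: v^3 + 7v^2 - 5v - 3 = (v - 1)(v^2 + 8v + 3).
Apply the quadratic formula to v^2 + 8v + 3 = 0: v = (-8 +/- sqrt(52))/2, i.e. v ~= -0.3944 or v ~= -7.6056.

v = -7.6056 or v = -0.3944 or v = 1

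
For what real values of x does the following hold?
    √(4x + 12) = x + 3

x = -3 or x = 1

Square both sides: 4x + 12 = (x + 3)².
Expand and rearrange: x² + 2x - 3 = 0.
Solving gives x = 1 or x = -3.
Check each candidate in the original equation:
  x = 1: √(16) = 4, while x + 3 = 4 — valid.
  x = -3: √(0) = 0, while x + 3 = 0 — valid.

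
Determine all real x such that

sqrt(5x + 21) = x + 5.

Square both sides: 5x + 21 = (x + 5)^2.
Expand and rearrange: x^2 + 5x + 4 = 0.
Solving gives x = -1 or x = -4.
Check each candidate in the original equation:
  x = -1: sqrt(16) = 4, while x + 5 = 4 — valid.
  x = -4: sqrt(1) = 1, while x + 5 = 1 — valid.

x = -4 or x = -1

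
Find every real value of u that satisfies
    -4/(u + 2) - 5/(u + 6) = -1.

u = -4.217 or u = 5.217

Multiply both sides by (u + 2)(u + 6):
-4(u + 6) - 5(u + 2) = -(u + 2)(u + 6).
Expand and collect terms: -u^2 + u + 22 = 0.
By the quadratic formula, u = (-1 +/- sqrt(89)) / -2, so u ~= -4.217 or u ~= 5.217.
Neither value makes a denominator zero (u != -2, u != -6), so both are valid.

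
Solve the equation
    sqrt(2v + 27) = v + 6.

v = -1

Square both sides: 2v + 27 = (v + 6)^2.
Expand and rearrange: v^2 + 10v + 9 = 0.
Solving gives v = -1 or v = -9.
Check each candidate in the original equation:
  v = -1: sqrt(25) = 5, while v + 6 = 5 — valid.
  v = -9: sqrt(9) = 3, while v + 6 = -3 — extraneous.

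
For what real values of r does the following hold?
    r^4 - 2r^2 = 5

Let u = r^2. The equation becomes u^2 - 2u - 5 = 0.
By the quadratic formula, u = 1 + sqrt(6) or u = 1 - sqrt(6).
r^2 = 1 + sqrt(6) gives r = +/-sqrt(1 + sqrt(6)) ~= +/-1.8573.
r^2 = 1 - sqrt(6) < 0 has no real solution.

r = -1.8573 or r = 1.8573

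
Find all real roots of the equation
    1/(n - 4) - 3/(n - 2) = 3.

n = 1.1032 or n = 4.2301

Multiply both sides by (n - 4)(n - 2):
(n - 2) - 3(n - 4) = 3(n - 4)(n - 2).
Expand and collect terms: 3n^2 - 16n + 14 = 0.
By the quadratic formula, n = (16 +/- sqrt(88)) / 6, so n ~= 4.2301 or n ~= 1.1032.
Neither value makes a denominator zero (n != 4, n != 2), so both are valid.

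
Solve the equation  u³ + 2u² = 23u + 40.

u = -5 or u = -1.7016 or u = 4.7016

Rearrange: u³ + 2u² - 23u - 40 = 0.
Possible rational roots are divisors of -40. Testing u = -5 gives 0, so (u + 5) is a factor.
Divide: u³ + 2u² - 23u - 40 = (u + 5)(u² - 3u - 8).
Apply the quadratic formula to u² - 3u - 8 = 0: u = (3 ± √41)/2, i.e. u ≈ 4.7016 or u ≈ -1.7016.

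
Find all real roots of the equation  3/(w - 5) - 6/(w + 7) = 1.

w = -12.1047 or w = 7.1047

Multiply both sides by (w - 5)(w + 7):
3(w + 7) - 6(w - 5) = (w - 5)(w + 7).
Expand and collect terms: w² + 5w - 86 = 0.
By the quadratic formula, w = (-5 ± √369) / 2, so w ≈ 7.1047 or w ≈ -12.1047.
Neither value makes a denominator zero (w ≠ 5, w ≠ -7), so both are valid.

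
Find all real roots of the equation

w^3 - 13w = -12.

w = -4 or w = 1 or w = 3

Rearrange: w^3 - 13w + 12 = 0.
Possible rational roots are divisors of 12. Testing w = 1 gives 0, so (w - 1) is a factor.
Divide: w^3 - 13w + 12 = (w - 1)(w^2 + w - 12).
Factor the quadratic: w = 3 or w = -4.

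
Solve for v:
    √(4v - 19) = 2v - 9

Square both sides: 4v - 19 = (2v - 9)².
Expand and rearrange: 4v² - 40v + 100 = 0.
This gives the repeated root v = 5.
Check in the original equation:
  v = 5: √(1) = 1, while 2v - 9 = 1 — valid.

v = 5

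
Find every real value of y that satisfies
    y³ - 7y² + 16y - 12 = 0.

y = 2 or y = 3

Possible rational roots are divisors of -12. Testing y = 3 gives 0, so (y - 3) is a factor.
Divide: y³ - 7y² + 16y - 12 = (y - 3)(y² - 4y + 4).
The quadratic has the repeated root y = 2.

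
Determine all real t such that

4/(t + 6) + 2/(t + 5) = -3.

Multiply both sides by (t + 6)(t + 5):
4(t + 5) + 2(t + 6) = -3(t + 6)(t + 5).
Expand and collect terms: -3t^2 - 39t - 122 = 0.
By the quadratic formula, t = (39 +/- sqrt(57)) / -6, so t ~= -7.7583 or t ~= -5.2417.
Neither value makes a denominator zero (t != -6, t != -5), so both are valid.

t = -7.7583 or t = -5.2417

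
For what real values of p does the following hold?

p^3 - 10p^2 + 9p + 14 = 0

p = -0.7958 or p = 2 or p = 8.7958

Possible rational roots are divisors of 14. Testing p = 2 gives 0, so (p - 2) is a factor.
Divide: p^3 - 10p^2 + 9p + 14 = (p - 2)(p^2 - 8p - 7).
Apply the quadratic formula to p^2 - 8p - 7 = 0: p = (8 +/- sqrt(92))/2, i.e. p ~= 8.7958 or p ~= -0.7958.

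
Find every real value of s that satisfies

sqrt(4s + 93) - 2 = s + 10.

s = -3

Isolate the radical: sqrt(4s + 93) = s + 12.
Square both sides: 4s + 93 = (s + 12)^2.
Expand and rearrange: s^2 + 20s + 51 = 0.
Solving gives s = -3 or s = -17.
Check each candidate in the original equation:
  s = -3: sqrt(81) = 9, while s + 12 = 9 — valid.
  s = -17: sqrt(25) = 5, while s + 12 = -5 — extraneous.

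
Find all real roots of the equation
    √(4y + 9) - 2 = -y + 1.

y = 0

Isolate the radical: √(4y + 9) = -y + 3.
Square both sides: 4y + 9 = (-y + 3)².
Expand and rearrange: y² - 10y = 0.
Solving gives y = 10 or y = 0.
Check each candidate in the original equation:
  y = 10: √(49) = 7, while -y + 3 = -7 — extraneous.
  y = 0: √(9) = 3, while -y + 3 = 3 — valid.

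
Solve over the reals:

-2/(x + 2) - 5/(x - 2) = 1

x = -6.7016 or x = -0.2984

Multiply both sides by (x + 2)(x - 2):
-2(x - 2) - 5(x + 2) = (x + 2)(x - 2).
Expand and collect terms: x^2 + 7x + 2 = 0.
By the quadratic formula, x = (-7 +/- sqrt(41)) / 2, so x ~= -0.2984 or x ~= -6.7016.
Neither value makes a denominator zero (x != -2, x != 2), so both are valid.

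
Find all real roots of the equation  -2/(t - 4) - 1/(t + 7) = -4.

Multiply both sides by (t - 4)(t + 7):
-2(t + 7) - (t - 4) = -4(t - 4)(t + 7).
Expand and collect terms: -4t^2 - 9t + 122 = 0.
By the quadratic formula, t = (9 +/- sqrt(2033)) / -8, so t ~= -6.7611 or t ~= 4.5111.
Neither value makes a denominator zero (t != 4, t != -7), so both are valid.

t = -6.7611 or t = 4.5111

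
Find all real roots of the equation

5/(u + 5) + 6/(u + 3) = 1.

u = -4.1789 or u = 7.1789

Multiply both sides by (u + 5)(u + 3):
5(u + 3) + 6(u + 5) = (u + 5)(u + 3).
Expand and collect terms: u² - 3u - 30 = 0.
By the quadratic formula, u = (3 ± √129) / 2, so u ≈ 7.1789 or u ≈ -4.1789.
Neither value makes a denominator zero (u ≠ -5, u ≠ -3), so both are valid.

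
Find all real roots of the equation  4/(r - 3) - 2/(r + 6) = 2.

r = -6.831 or r = 4.831

Multiply both sides by (r - 3)(r + 6):
4(r + 6) - 2(r - 3) = 2(r - 3)(r + 6).
Expand and collect terms: 2r² + 4r - 66 = 0.
By the quadratic formula, r = (-4 ± √544) / 4, so r ≈ 4.831 or r ≈ -6.831.
Neither value makes a denominator zero (r ≠ 3, r ≠ -6), so both are valid.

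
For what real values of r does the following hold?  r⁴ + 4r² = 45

Let u = r². The equation becomes u² + 4u - 45 = 0.
Factor: (u - 5)(u + 9) = 0, so u = 5 or u = -9.
r² = 5 gives r = ±√(5) ≈ ±2.2361.
r² = -9 < 0 has no real solution.

r = -2.2361 or r = 2.2361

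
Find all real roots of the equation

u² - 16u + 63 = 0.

u = 7 or u = 9

Factor: (u - 7)(u - 9) = 0.
So u = 7 or u = 9.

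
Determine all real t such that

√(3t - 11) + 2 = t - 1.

Isolate the radical: √(3t - 11) = t - 3.
Square both sides: 3t - 11 = (t - 3)².
Expand and rearrange: t² - 9t + 20 = 0.
Solving gives t = 5 or t = 4.
Check each candidate in the original equation:
  t = 5: √(4) = 2, while t - 3 = 2 — valid.
  t = 4: √(1) = 1, while t - 3 = 1 — valid.

t = 4 or t = 5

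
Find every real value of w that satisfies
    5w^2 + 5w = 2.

w = -1.3062 or w = 0.3062

Rearrange to standard form: 5w^2 + 5w - 2 = 0.
Discriminant: (5)^2 - 4*5*(-2) = 65.
Quadratic formula: w = (-5 +/- sqrt(65)) / 10.
So w = -1/2 + sqrt(65)/10 ~= 0.3062 or w = -sqrt(65)/10 - 1/2 ~= -1.3062.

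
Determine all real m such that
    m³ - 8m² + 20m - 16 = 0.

m = 2 or m = 4

Possible rational roots are divisors of -16. Testing m = 4 gives 0, so (m - 4) is a factor.
Divide: m³ - 8m² + 20m - 16 = (m - 4)(m² - 4m + 4).
The quadratic has the repeated root m = 2.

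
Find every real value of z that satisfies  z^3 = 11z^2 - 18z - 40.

z = -1.217 or z = 4 or z = 8.217

Rearrange: z^3 - 11z^2 + 18z + 40 = 0.
Possible rational roots are divisors of 40. Testing z = 4 gives 0, so (z - 4) is a factor.
Divide: z^3 - 11z^2 + 18z + 40 = (z - 4)(z^2 - 7z - 10).
Apply the quadratic formula to z^2 - 7z - 10 = 0: z = (7 +/- sqrt(89))/2, i.e. z ~= 8.217 or z ~= -1.217.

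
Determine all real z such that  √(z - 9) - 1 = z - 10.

Isolate the radical: √(z - 9) = z - 9.
Square both sides: z - 9 = (z - 9)².
Expand and rearrange: z² - 19z + 90 = 0.
Solving gives z = 10 or z = 9.
Check each candidate in the original equation:
  z = 10: √(1) = 1, while z - 9 = 1 — valid.
  z = 9: √(0) = 0, while z - 9 = 0 — valid.

z = 9 or z = 10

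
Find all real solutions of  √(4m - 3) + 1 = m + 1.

m = 1 or m = 3

Isolate the radical: √(4m - 3) = m.
Square both sides: 4m - 3 = (m)².
Expand and rearrange: m² - 4m + 3 = 0.
Solving gives m = 3 or m = 1.
Check each candidate in the original equation:
  m = 3: √(9) = 3, while m = 3 — valid.
  m = 1: √(1) = 1, while m = 1 — valid.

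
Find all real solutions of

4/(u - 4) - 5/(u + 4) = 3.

u = -5.4608 or u = 5.1275

Multiply both sides by (u - 4)(u + 4):
4(u + 4) - 5(u - 4) = 3(u - 4)(u + 4).
Expand and collect terms: 3u^2 + u - 84 = 0.
By the quadratic formula, u = (-1 +/- sqrt(1009)) / 6, so u ~= 5.1275 or u ~= -5.4608.
Neither value makes a denominator zero (u != 4, u != -4), so both are valid.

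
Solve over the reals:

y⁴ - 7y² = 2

Let u = y². The equation becomes u² - 7u - 2 = 0.
By the quadratic formula, u = 7/2 + √(57)/2 or u = 7/2 - √(57)/2.
y² = 7/2 + √(57)/2 gives y = ±√(7/2 + √(57)/2) ≈ ±2.6972.
y² = 7/2 - √(57)/2 < 0 has no real solution.

y = -2.6972 or y = 2.6972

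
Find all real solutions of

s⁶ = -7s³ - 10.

s = -1.71 or s = -1.2599

Let u = s³. The equation becomes u² + 7u + 10 = 0.
Factor: (u + 5)(u + 2) = 0, so u = -5 or u = -2.
s³ = -5 gives s = -∛(5) ≈ -1.71.
s³ = -2 gives s = -∛(2) ≈ -1.2599.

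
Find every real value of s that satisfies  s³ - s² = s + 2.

s = 2

Rearrange: s³ - s² - s - 2 = 0.
Possible rational roots are divisors of -2. Testing s = 2 gives 0, so (s - 2) is a factor.
Divide: s³ - s² - s - 2 = (s - 2)(s² + s + 1).
The quadratic s² + s + 1 has discriminant -3 < 0, so no further real roots.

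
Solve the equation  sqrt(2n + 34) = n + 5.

n = 1

Square both sides: 2n + 34 = (n + 5)^2.
Expand and rearrange: n^2 + 8n - 9 = 0.
Solving gives n = 1 or n = -9.
Check each candidate in the original equation:
  n = 1: sqrt(36) = 6, while n + 5 = 6 — valid.
  n = -9: sqrt(16) = 4, while n + 5 = -4 — extraneous.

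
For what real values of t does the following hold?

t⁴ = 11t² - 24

Let u = t². The equation becomes u² - 11u + 24 = 0.
Factor: (u - 8)(u - 3) = 0, so u = 8 or u = 3.
t² = 8 gives t = ±2·√(2) ≈ ±2.8284.
t² = 3 gives t = ±√(3) ≈ ±1.7321.

t = -2.8284 or t = -1.7321 or t = 1.7321 or t = 2.8284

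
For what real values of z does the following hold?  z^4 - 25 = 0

z = -2.2361 or z = 2.2361

Let u = z^2. The equation becomes u^2 - 25 = 0.
Factor: (u - 5)(u + 5) = 0, so u = 5 or u = -5.
z^2 = 5 gives z = +/-sqrt(5) ~= +/-2.2361.
z^2 = -5 < 0 has no real solution.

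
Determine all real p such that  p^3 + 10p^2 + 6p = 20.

p = -9.099 or p = -2 or p = 1.099

Rearrange: p^3 + 10p^2 + 6p - 20 = 0.
Possible rational roots are divisors of -20. Testing p = -2 gives 0, so (p + 2) is a factor.
Divide: p^3 + 10p^2 + 6p - 20 = (p + 2)(p^2 + 8p - 10).
Apply the quadratic formula to p^2 + 8p - 10 = 0: p = (-8 +/- sqrt(104))/2, i.e. p ~= 1.099 or p ~= -9.099.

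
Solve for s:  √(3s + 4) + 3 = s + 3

s = 4

Isolate the radical: √(3s + 4) = s.
Square both sides: 3s + 4 = (s)².
Expand and rearrange: s² - 3s - 4 = 0.
Solving gives s = 4 or s = -1.
Check each candidate in the original equation:
  s = 4: √(16) = 4, while s = 4 — valid.
  s = -1: √(1) = 1, while s = -1 — extraneous.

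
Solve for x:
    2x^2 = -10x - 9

x = -3.8229 or x = -1.1771

Rearrange to standard form: 2x^2 + 10x + 9 = 0.
Discriminant: (10)^2 - 4*2*9 = 28.
Quadratic formula: x = (-10 +/- sqrt(28)) / 4.
So x = -5/2 + sqrt(7)/2 ~= -1.1771 or x = -5/2 - sqrt(7)/2 ~= -3.8229.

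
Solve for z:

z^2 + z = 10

z = -3.7016 or z = 2.7016

Rearrange to standard form: z^2 + z - 10 = 0.
Discriminant: (1)^2 - 4*1*(-10) = 41.
Quadratic formula: z = (-1 +/- sqrt(41)) / 2.
So z = -1/2 + sqrt(41)/2 ~= 2.7016 or z = -sqrt(41)/2 - 1/2 ~= -3.7016.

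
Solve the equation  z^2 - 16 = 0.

Factor: (z - 4)(z + 4) = 0.
So z = 4 or z = -4.

z = -4 or z = 4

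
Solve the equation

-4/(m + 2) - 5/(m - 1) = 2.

m = -5.3117 or m = -0.1883

Multiply both sides by (m + 2)(m - 1):
-4(m - 1) - 5(m + 2) = 2(m + 2)(m - 1).
Expand and collect terms: 2m² + 11m + 2 = 0.
By the quadratic formula, m = (-11 ± √105) / 4, so m ≈ -0.1883 or m ≈ -5.3117.
Neither value makes a denominator zero (m ≠ -2, m ≠ 1), so both are valid.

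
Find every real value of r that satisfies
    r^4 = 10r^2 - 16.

Let u = r^2. The equation becomes u^2 - 10u + 16 = 0.
Factor: (u - 2)(u - 8) = 0, so u = 2 or u = 8.
r^2 = 2 gives r = +/-sqrt(2) ~= +/-1.4142.
r^2 = 8 gives r = +/-2*sqrt(2) ~= +/-2.8284.

r = -2.8284 or r = -1.4142 or r = 1.4142 or r = 2.8284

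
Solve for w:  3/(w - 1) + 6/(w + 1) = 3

w = 0 or w = 3

Multiply both sides by (w - 1)(w + 1):
3(w + 1) + 6(w - 1) = 3(w - 1)(w + 1).
Expand and collect terms: 3w² - 9w = 0.
Factor or apply the quadratic formula: w = 3 or w = 0.
Neither value makes a denominator zero (w ≠ 1, w ≠ -1), so both are valid.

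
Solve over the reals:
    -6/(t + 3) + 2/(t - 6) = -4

t = -1.3912 or t = 5.3912

Multiply both sides by (t + 3)(t - 6):
-6(t - 6) + 2(t + 3) = -4(t + 3)(t - 6).
Expand and collect terms: -4t² + 16t + 30 = 0.
By the quadratic formula, t = (-16 ± √736) / -8, so t ≈ -1.3912 or t ≈ 5.3912.
Neither value makes a denominator zero (t ≠ -3, t ≠ 6), so both are valid.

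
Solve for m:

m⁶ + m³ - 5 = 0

Let u = m³. The equation becomes u² + u - 5 = 0.
By the quadratic formula, u = -1/2 + √(21)/2 or u = -√(21)/2 - 1/2.
m³ = -1/2 + √(21)/2 gives m = ∛(-1/2 + √(21)/2) ≈ 1.2145.
m³ = -√(21)/2 - 1/2 gives m = -∛(1/2 + √(21)/2) ≈ -1.408.

m = -1.408 or m = 1.2145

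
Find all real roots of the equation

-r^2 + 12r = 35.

Bring every term to one side: -r^2 + 12r - 35 = 0.
Factor: -1(r - 7)(r - 5) = 0.
So r = 7 or r = 5.

r = 5 or r = 7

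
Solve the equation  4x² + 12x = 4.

x = -3.3028 or x = 0.3028

Rearrange to standard form: 4x² + 12x - 4 = 0.
Discriminant: (12)² − 4·4·(-4) = 208.
Quadratic formula: x = (-12 ± √208) / 8.
So x = -3/2 + √(13)/2 ≈ 0.3028 or x = -√(13)/2 - 3/2 ≈ -3.3028.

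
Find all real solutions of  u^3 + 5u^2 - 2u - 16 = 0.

u = -4.7016 or u = -2 or u = 1.7016

Possible rational roots are divisors of -16. Testing u = -2 gives 0, so (u + 2) is a factor.
Divide: u^3 + 5u^2 - 2u - 16 = (u + 2)(u^2 + 3u - 8).
Apply the quadratic formula to u^2 + 3u - 8 = 0: u = (-3 +/- sqrt(41))/2, i.e. u ~= 1.7016 or u ~= -4.7016.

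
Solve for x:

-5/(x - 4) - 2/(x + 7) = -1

Multiply both sides by (x - 4)(x + 7):
-5(x + 7) - 2(x - 4) = -(x - 4)(x + 7).
Expand and collect terms: -x^2 + 4x + 55 = 0.
By the quadratic formula, x = (-4 +/- sqrt(236)) / -2, so x ~= -5.6811 or x ~= 9.6811.
Neither value makes a denominator zero (x != 4, x != -7), so both are valid.

x = -5.6811 or x = 9.6811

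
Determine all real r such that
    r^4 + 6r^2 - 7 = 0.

Let u = r^2. The equation becomes u^2 + 6u - 7 = 0.
Factor: (u + 7)(u - 1) = 0, so u = -7 or u = 1.
r^2 = -7 < 0 has no real solution.
r^2 = 1 gives r = +/-1.

r = -1 or r = 1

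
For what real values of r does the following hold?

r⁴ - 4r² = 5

Let u = r². The equation becomes u² - 4u - 5 = 0.
Factor: (u - 5)(u + 1) = 0, so u = 5 or u = -1.
r² = 5 gives r = ±√(5) ≈ ±2.2361.
r² = -1 < 0 has no real solution.

r = -2.2361 or r = 2.2361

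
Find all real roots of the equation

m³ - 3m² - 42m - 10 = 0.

m = -5 or m = -0.2426 or m = 8.2426

Possible rational roots are divisors of -10. Testing m = -5 gives 0, so (m + 5) is a factor.
Divide: m³ - 3m² - 42m - 10 = (m + 5)(m² - 8m - 2).
Apply the quadratic formula to m² - 8m - 2 = 0: m = (8 ± √72)/2, i.e. m ≈ 8.2426 or m ≈ -0.2426.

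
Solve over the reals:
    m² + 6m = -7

m = -4.4142 or m = -1.5858

Rearrange to standard form: m² + 6m + 7 = 0.
Discriminant: (6)² − 4·1·7 = 8.
Quadratic formula: m = (-6 ± √8) / 2.
So m = -3 + √(2) ≈ -1.5858 or m = -3 - √(2) ≈ -4.4142.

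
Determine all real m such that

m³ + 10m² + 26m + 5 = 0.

m = -5 or m = -4.7913 or m = -0.2087

Possible rational roots are divisors of 5. Testing m = -5 gives 0, so (m + 5) is a factor.
Divide: m³ + 10m² + 26m + 5 = (m + 5)(m² + 5m + 1).
Apply the quadratic formula to m² + 5m + 1 = 0: m = (-5 ± √21)/2, i.e. m ≈ -0.2087 or m ≈ -4.7913.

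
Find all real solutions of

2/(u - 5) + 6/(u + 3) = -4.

u = -4.5826 or u = 4.5826

Multiply both sides by (u - 5)(u + 3):
2(u + 3) + 6(u - 5) = -4(u - 5)(u + 3).
Expand and collect terms: -4u^2 + 84 = 0.
By the quadratic formula, u = (0 +/- sqrt(1344)) / -8, so u ~= -4.5826 or u ~= 4.5826.
Neither value makes a denominator zero (u != 5, u != -3), so both are valid.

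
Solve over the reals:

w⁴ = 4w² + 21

Let u = w². The equation becomes u² - 4u - 21 = 0.
Factor: (u - 7)(u + 3) = 0, so u = 7 or u = -3.
w² = 7 gives w = ±√(7) ≈ ±2.6458.
w² = -3 < 0 has no real solution.

w = -2.6458 or w = 2.6458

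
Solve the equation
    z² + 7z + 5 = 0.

z = -6.1926 or z = -0.8074

Discriminant: (7)² − 4·1·5 = 29.
Quadratic formula: z = (-7 ± √29) / 2.
So z = -7/2 + √(29)/2 ≈ -0.8074 or z = -7/2 - √(29)/2 ≈ -6.1926.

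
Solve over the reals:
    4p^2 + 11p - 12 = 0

Discriminant: (11)^2 - 4*4*(-12) = 313.
Quadratic formula: p = (-11 +/- sqrt(313)) / 8.
So p = -11/8 + sqrt(313)/8 ~= 0.8365 or p = -sqrt(313)/8 - 11/8 ~= -3.5865.

p = -3.5865 or p = 0.8365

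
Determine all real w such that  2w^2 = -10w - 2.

Rearrange to standard form: 2w^2 + 10w + 2 = 0.
Discriminant: (10)^2 - 4*2*2 = 84.
Quadratic formula: w = (-10 +/- sqrt(84)) / 4.
So w = -5/2 + sqrt(21)/2 ~= -0.2087 or w = -5/2 - sqrt(21)/2 ~= -4.7913.

w = -4.7913 or w = -0.2087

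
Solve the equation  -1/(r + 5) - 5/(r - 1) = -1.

Multiply both sides by (r + 5)(r - 1):
-(r - 1) - 5(r + 5) = -(r + 5)(r - 1).
Expand and collect terms: -r^2 + 2r + 29 = 0.
By the quadratic formula, r = (-2 +/- sqrt(120)) / -2, so r ~= -4.4772 or r ~= 6.4772.
Neither value makes a denominator zero (r != -5, r != 1), so both are valid.

r = -4.4772 or r = 6.4772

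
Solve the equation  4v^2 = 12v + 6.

Rearrange to standard form: 4v^2 - 12v - 6 = 0.
Discriminant: (-12)^2 - 4*4*(-6) = 240.
Quadratic formula: v = (12 +/- sqrt(240)) / 8.
So v = 3/2 + sqrt(15)/2 ~= 3.4365 or v = 3/2 - sqrt(15)/2 ~= -0.4365.

v = -0.4365 or v = 3.4365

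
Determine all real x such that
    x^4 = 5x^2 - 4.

Let u = x^2. The equation becomes u^2 - 5u + 4 = 0.
Factor: (u - 1)(u - 4) = 0, so u = 1 or u = 4.
x^2 = 1 gives x = +/-1.
x^2 = 4 gives x = +/-2.

x = -2 or x = -1 or x = 1 or x = 2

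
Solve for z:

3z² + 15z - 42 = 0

Factor: 3(z - 2)(z + 7) = 0.
So z = 2 or z = -7.

z = -7 or z = 2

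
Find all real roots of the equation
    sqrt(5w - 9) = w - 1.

w = 2 or w = 5

Square both sides: 5w - 9 = (w - 1)^2.
Expand and rearrange: w^2 - 7w + 10 = 0.
Solving gives w = 5 or w = 2.
Check each candidate in the original equation:
  w = 5: sqrt(16) = 4, while w - 1 = 4 — valid.
  w = 2: sqrt(1) = 1, while w - 1 = 1 — valid.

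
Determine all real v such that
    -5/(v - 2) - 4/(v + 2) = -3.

v = -1.13 or v = 4.13

Multiply both sides by (v - 2)(v + 2):
-5(v + 2) - 4(v - 2) = -3(v - 2)(v + 2).
Expand and collect terms: -3v² + 9v + 14 = 0.
By the quadratic formula, v = (-9 ± √249) / -6, so v ≈ -1.13 or v ≈ 4.13.
Neither value makes a denominator zero (v ≠ 2, v ≠ -2), so both are valid.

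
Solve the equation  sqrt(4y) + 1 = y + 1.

Isolate the radical: sqrt(4y) = y.
Square both sides: 4y = (y)^2.
Expand and rearrange: y^2 - 4y = 0.
Solving gives y = 4 or y = 0.
Check each candidate in the original equation:
  y = 4: sqrt(16) = 4, while y = 4 — valid.
  y = 0: sqrt(0) = 0, while y = 0 — valid.

y = 0 or y = 4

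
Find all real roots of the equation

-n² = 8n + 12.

n = -6 or n = -2

Bring every term to one side: -n² - 8n - 12 = 0.
Factor: -1(n + 2)(n + 6) = 0.
So n = -2 or n = -6.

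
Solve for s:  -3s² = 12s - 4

s = -4.3094 or s = 0.3094

Rearrange to standard form: -3s² - 12s + 4 = 0.
Discriminant: (-12)² − 4·(-3)·4 = 192.
Quadratic formula: s = (12 ± √192) / (-6).
So s = -4·√(3)/3 - 2 ≈ -4.3094 or s = -2 + 4·√(3)/3 ≈ 0.3094.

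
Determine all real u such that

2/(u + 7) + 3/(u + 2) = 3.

Multiply both sides by (u + 7)(u + 2):
2(u + 2) + 3(u + 7) = 3(u + 7)(u + 2).
Expand and collect terms: 3u² + 22u + 17 = 0.
By the quadratic formula, u = (-22 ± √280) / 6, so u ≈ -0.8778 or u ≈ -6.4555.
Neither value makes a denominator zero (u ≠ -7, u ≠ -2), so both are valid.

u = -6.4555 or u = -0.8778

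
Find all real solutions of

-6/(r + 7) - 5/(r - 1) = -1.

Multiply both sides by (r + 7)(r - 1):
-6(r - 1) - 5(r + 7) = -(r + 7)(r - 1).
Expand and collect terms: -r² + 5r + 36 = 0.
Factor or apply the quadratic formula: r = -4 or r = 9.
Neither value makes a denominator zero (r ≠ -7, r ≠ 1), so both are valid.

r = -4 or r = 9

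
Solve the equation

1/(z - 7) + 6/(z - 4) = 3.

z = 5.6126 or z = 7.7208

Multiply both sides by (z - 7)(z - 4):
(z - 4) + 6(z - 7) = 3(z - 7)(z - 4).
Expand and collect terms: 3z² - 40z + 130 = 0.
By the quadratic formula, z = (40 ± √40) / 6, so z ≈ 7.7208 or z ≈ 5.6126.
Neither value makes a denominator zero (z ≠ 7, z ≠ 4), so both are valid.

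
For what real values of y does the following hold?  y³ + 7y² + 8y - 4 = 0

y = -5.3723 or y = -2 or y = 0.3723

Possible rational roots are divisors of -4. Testing y = -2 gives 0, so (y + 2) is a factor.
Divide: y³ + 7y² + 8y - 4 = (y + 2)(y² + 5y - 2).
Apply the quadratic formula to y² + 5y - 2 = 0: y = (-5 ± √33)/2, i.e. y ≈ 0.3723 or y ≈ -5.3723.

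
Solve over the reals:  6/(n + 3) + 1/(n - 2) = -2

n = -6.1949 or n = 1.6949

Multiply both sides by (n + 3)(n - 2):
6(n - 2) + (n + 3) = -2(n + 3)(n - 2).
Expand and collect terms: -2n² - 9n + 21 = 0.
By the quadratic formula, n = (9 ± √249) / -4, so n ≈ -6.1949 or n ≈ 1.6949.
Neither value makes a denominator zero (n ≠ -3, n ≠ 2), so both are valid.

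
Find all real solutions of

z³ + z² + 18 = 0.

z = -3

Possible rational roots are divisors of 18. Testing z = -3 gives 0, so (z + 3) is a factor.
Divide: z³ + z² + 18 = (z + 3)(z² - 2z + 6).
The quadratic z² - 2z + 6 has discriminant -20 < 0, so no further real roots.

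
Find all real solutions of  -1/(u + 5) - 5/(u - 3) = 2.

u = -5.7016 or u = 0.7016

Multiply both sides by (u + 5)(u - 3):
-(u - 3) - 5(u + 5) = 2(u + 5)(u - 3).
Expand and collect terms: 2u² + 10u - 8 = 0.
By the quadratic formula, u = (-10 ± √164) / 4, so u ≈ 0.7016 or u ≈ -5.7016.
Neither value makes a denominator zero (u ≠ -5, u ≠ 3), so both are valid.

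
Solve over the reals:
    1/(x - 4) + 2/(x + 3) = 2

x = -2.076 or x = 4.576

Multiply both sides by (x - 4)(x + 3):
(x + 3) + 2(x - 4) = 2(x - 4)(x + 3).
Expand and collect terms: 2x² - 5x - 19 = 0.
By the quadratic formula, x = (5 ± √177) / 4, so x ≈ 4.576 or x ≈ -2.076.
Neither value makes a denominator zero (x ≠ 4, x ≠ -3), so both are valid.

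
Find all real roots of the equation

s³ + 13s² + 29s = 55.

s = -9.1962 or s = -5 or s = 1.1962

Rearrange: s³ + 13s² + 29s - 55 = 0.
Possible rational roots are divisors of -55. Testing s = -5 gives 0, so (s + 5) is a factor.
Divide: s³ + 13s² + 29s - 55 = (s + 5)(s² + 8s - 11).
Apply the quadratic formula to s² + 8s - 11 = 0: s = (-8 ± √108)/2, i.e. s ≈ 1.1962 or s ≈ -9.1962.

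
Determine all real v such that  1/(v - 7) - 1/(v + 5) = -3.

v = -4.6569 or v = 6.6569

Multiply both sides by (v - 7)(v + 5):
(v + 5) - (v - 7) = -3(v - 7)(v + 5).
Expand and collect terms: -3v² + 6v + 93 = 0.
By the quadratic formula, v = (-6 ± √1152) / -6, so v ≈ -4.6569 or v ≈ 6.6569.
Neither value makes a denominator zero (v ≠ 7, v ≠ -5), so both are valid.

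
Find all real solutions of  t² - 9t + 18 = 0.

t = 3 or t = 6

Factor: (t - 6)(t - 3) = 0.
So t = 6 or t = 3.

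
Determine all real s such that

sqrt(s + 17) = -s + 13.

s = 8

Square both sides: s + 17 = (-s + 13)^2.
Expand and rearrange: s^2 - 27s + 152 = 0.
Solving gives s = 19 or s = 8.
Check each candidate in the original equation:
  s = 19: sqrt(36) = 6, while -s + 13 = -6 — extraneous.
  s = 8: sqrt(25) = 5, while -s + 13 = 5 — valid.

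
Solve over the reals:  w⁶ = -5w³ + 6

w = -1.8171 or w = 1

Let u = w³. The equation becomes u² + 5u - 6 = 0.
Factor: (u - 1)(u + 6) = 0, so u = 1 or u = -6.
w³ = 1 gives w = 1.
w³ = -6 gives w = -∛(6) ≈ -1.8171.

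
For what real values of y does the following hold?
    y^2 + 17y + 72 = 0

Factor: (y + 8)(y + 9) = 0.
So y = -8 or y = -9.

y = -9 or y = -8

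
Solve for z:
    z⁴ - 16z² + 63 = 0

Let u = z². The equation becomes u² - 16u + 63 = 0.
Factor: (u - 7)(u - 9) = 0, so u = 7 or u = 9.
z² = 7 gives z = ±√(7) ≈ ±2.6458.
z² = 9 gives z = ±3.

z = -3 or z = -2.6458 or z = 2.6458 or z = 3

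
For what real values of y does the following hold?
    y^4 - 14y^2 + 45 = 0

y = -3 or y = -2.2361 or y = 2.2361 or y = 3

Let u = y^2. The equation becomes u^2 - 14u + 45 = 0.
Factor: (u - 5)(u - 9) = 0, so u = 5 or u = 9.
y^2 = 5 gives y = +/-sqrt(5) ~= +/-2.2361.
y^2 = 9 gives y = +/-3.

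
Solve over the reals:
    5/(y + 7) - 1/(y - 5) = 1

y = -1 or y = 3

Multiply both sides by (y + 7)(y - 5):
5(y - 5) - (y + 7) = (y + 7)(y - 5).
Expand and collect terms: y^2 - 2y - 3 = 0.
Factor or apply the quadratic formula: y = 3 or y = -1.
Neither value makes a denominator zero (y != -7, y != 5), so both are valid.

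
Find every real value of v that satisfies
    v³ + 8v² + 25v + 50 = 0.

Possible rational roots are divisors of 50. Testing v = -5 gives 0, so (v + 5) is a factor.
Divide: v³ + 8v² + 25v + 50 = (v + 5)(v² + 3v + 10).
The quadratic v² + 3v + 10 has discriminant -31 < 0, so no further real roots.

v = -5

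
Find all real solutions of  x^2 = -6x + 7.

Bring every term to one side: x^2 + 6x - 7 = 0.
Factor: (x + 7)(x - 1) = 0.
So x = -7 or x = 1.

x = -7 or x = 1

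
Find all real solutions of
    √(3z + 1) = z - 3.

Square both sides: 3z + 1 = (z - 3)².
Expand and rearrange: z² - 9z + 8 = 0.
Solving gives z = 8 or z = 1.
Check each candidate in the original equation:
  z = 8: √(25) = 5, while z - 3 = 5 — valid.
  z = 1: √(4) = 2, while z - 3 = -2 — extraneous.

z = 8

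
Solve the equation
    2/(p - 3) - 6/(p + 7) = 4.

p = -8.4372 or p = 3.4372

Multiply both sides by (p - 3)(p + 7):
2(p + 7) - 6(p - 3) = 4(p - 3)(p + 7).
Expand and collect terms: 4p² + 20p - 116 = 0.
By the quadratic formula, p = (-20 ± √2256) / 8, so p ≈ 3.4372 or p ≈ -8.4372.
Neither value makes a denominator zero (p ≠ 3, p ≠ -7), so both are valid.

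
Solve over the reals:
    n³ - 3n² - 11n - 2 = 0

Possible rational roots are divisors of -2. Testing n = -2 gives 0, so (n + 2) is a factor.
Divide: n³ - 3n² - 11n - 2 = (n + 2)(n² - 5n - 1).
Apply the quadratic formula to n² - 5n - 1 = 0: n = (5 ± √29)/2, i.e. n ≈ 5.1926 or n ≈ -0.1926.

n = -2 or n = -0.1926 or n = 5.1926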